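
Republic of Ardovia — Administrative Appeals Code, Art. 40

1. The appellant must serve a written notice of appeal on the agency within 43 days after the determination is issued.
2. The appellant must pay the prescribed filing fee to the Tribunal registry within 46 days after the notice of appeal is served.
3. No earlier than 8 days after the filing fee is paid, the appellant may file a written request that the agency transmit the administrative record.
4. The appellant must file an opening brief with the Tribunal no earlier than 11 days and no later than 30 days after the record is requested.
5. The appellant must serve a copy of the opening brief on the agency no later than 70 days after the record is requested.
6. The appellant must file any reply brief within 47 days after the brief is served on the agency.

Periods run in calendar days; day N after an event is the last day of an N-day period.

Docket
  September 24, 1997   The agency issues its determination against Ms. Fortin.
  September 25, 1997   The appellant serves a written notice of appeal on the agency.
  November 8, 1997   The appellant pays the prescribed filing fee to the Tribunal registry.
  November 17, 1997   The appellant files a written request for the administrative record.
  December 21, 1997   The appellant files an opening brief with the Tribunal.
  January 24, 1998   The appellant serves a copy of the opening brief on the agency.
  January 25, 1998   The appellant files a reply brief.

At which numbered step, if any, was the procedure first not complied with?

Step 4

(1) due by September 24, 1997 + 43 days = November 6, 1997; completed September 25, 1997, before the deadline.
(2) due by September 25, 1997 + 46 days = November 10, 1997; completed November 8, 1997, before the deadline.
(3) permitted from November 8, 1997 + 8 days = November 16, 1997 onward; done November 17, 1997, after the minimum wait.
(4) the permitted window runs from November 17, 1997 + 11 = November 28, 1997 to November 17, 1997 + 30 = December 17, 1997; December 21, 1997 is 4 days past the end of the window.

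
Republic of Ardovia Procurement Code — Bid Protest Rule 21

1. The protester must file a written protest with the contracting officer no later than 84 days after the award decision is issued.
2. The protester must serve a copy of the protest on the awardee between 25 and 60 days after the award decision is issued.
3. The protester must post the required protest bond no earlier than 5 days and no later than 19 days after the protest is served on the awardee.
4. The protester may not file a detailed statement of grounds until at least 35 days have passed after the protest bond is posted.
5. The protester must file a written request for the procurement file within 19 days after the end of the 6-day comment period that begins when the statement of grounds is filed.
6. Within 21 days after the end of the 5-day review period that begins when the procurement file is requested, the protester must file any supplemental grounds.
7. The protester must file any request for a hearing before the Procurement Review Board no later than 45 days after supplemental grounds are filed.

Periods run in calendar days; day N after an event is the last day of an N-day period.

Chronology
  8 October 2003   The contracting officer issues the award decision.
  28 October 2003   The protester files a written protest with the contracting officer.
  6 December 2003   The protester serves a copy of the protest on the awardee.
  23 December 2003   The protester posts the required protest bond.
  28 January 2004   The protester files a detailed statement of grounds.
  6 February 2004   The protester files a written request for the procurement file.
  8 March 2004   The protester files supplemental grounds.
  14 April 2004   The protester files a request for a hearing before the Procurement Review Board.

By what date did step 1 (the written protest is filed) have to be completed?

Step 1 runs from 8 October 2003, when the award decision is issued. 84 days after 8 October 2003 is 31 December 2003.

31 December 2003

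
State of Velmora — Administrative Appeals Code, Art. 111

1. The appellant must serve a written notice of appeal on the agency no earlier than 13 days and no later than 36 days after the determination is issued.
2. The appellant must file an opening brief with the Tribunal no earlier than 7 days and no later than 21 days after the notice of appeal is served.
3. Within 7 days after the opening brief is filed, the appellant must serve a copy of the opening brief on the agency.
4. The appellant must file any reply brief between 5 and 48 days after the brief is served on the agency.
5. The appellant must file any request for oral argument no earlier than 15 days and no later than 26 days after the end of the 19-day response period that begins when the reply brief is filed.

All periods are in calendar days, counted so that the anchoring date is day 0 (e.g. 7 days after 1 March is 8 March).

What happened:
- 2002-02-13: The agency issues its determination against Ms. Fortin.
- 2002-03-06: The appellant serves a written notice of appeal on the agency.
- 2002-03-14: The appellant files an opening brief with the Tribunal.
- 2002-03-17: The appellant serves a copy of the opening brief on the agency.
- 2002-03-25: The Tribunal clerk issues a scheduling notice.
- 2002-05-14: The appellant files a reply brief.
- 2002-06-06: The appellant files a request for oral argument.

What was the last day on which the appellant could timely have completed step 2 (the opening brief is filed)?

2002-03-27

Step 2 runs from 2002-03-06, when the notice of appeal is served. The window is 7–21 days after 2002-03-06; it closes on 2002-03-27.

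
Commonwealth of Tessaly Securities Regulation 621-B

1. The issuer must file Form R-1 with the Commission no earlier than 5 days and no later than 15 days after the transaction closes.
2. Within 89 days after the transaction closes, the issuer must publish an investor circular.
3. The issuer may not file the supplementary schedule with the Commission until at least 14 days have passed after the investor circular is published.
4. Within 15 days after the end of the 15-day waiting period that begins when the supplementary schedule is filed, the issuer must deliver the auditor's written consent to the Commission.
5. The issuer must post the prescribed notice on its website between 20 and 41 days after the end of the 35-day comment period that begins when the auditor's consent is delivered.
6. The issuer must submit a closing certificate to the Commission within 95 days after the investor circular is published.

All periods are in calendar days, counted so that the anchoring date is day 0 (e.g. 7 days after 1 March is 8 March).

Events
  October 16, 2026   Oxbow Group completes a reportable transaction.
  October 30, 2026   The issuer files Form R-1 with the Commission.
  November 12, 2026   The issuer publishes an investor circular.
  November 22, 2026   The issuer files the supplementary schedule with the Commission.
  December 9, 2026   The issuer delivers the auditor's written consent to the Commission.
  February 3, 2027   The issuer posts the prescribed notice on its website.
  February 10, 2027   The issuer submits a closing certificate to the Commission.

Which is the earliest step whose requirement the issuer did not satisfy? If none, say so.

Step 3

Step 1: the window is 5–15 days after October 16, 2026 (when the transaction closes), so October 21, 2026 through October 31, 2026; done October 30, 2026, which is between those dates.
Step 2: 89 days after October 16, 2026 (when the transaction closes) is January 13, 2027; November 12, 2026 is within that limit.
Step 3: the earliest permitted date is 14 days after November 12, 2026 (when the investor circular is published), i.e. November 26, 2026; done November 22, 2026 — 4 days too early.
The procedure was therefore not followed at step 3.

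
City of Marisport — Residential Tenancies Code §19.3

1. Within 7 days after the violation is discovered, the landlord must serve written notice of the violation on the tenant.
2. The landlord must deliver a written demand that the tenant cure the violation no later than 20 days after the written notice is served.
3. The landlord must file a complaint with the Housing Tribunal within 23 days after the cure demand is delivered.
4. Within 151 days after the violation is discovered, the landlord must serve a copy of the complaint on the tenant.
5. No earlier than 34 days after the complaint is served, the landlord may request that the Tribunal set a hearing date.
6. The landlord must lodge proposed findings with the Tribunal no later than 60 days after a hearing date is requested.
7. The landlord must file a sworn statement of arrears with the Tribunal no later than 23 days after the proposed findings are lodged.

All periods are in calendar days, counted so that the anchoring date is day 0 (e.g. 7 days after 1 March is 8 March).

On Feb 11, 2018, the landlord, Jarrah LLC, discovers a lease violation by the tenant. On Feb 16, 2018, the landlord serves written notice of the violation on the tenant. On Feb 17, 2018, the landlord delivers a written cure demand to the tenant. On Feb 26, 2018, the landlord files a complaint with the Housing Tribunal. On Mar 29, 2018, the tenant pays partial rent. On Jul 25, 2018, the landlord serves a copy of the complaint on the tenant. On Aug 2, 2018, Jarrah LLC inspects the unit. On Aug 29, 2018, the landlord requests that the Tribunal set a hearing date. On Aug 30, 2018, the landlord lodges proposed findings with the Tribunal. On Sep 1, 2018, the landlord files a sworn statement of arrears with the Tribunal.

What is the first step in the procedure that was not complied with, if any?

Step 4

Step 1: 7 days after Feb 11, 2018 (when the violation is discovered) is Feb 18, 2018; Feb 16, 2018 is within that limit.
Step 2: 20 days after Feb 16, 2018 (when the written notice is served) is Mar 8, 2018; Feb 17, 2018 is within that limit.
Step 3: 23 days after Feb 17, 2018 (when the cure demand is delivered) is Mar 12, 2018; completed Feb 26, 2018, before the deadline.
Step 4: 151 days after Feb 11, 2018 (when the violation is discovered) is Jul 12, 2018; done Jul 25, 2018 — 13 days late.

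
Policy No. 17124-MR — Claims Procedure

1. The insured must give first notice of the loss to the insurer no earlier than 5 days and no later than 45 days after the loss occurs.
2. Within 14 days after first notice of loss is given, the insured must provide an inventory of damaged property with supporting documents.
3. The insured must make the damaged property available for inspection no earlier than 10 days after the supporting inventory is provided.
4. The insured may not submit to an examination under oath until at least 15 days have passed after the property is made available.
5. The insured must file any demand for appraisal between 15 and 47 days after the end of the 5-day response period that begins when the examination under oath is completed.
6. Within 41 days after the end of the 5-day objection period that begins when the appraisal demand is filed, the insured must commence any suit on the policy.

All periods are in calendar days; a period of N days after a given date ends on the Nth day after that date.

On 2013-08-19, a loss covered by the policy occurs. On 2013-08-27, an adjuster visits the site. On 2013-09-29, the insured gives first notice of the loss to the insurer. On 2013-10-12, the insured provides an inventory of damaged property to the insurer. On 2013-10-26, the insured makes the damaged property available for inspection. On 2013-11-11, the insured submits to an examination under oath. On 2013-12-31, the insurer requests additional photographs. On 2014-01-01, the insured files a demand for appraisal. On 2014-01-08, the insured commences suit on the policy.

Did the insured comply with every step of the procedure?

Yes

Step 1 — 5 and 45 days from 2013-08-19 (when the loss occurs) are 2013-08-24 and 2013-10-03 respectively; 2013-09-29 falls inside that range.
Step 2 — counting 14 days from 2013-09-29 (when first notice of loss is given) gives a deadline of 2013-10-13; 2013-10-12 is within that limit.
Step 3 — must wait 10 days from 2013-10-12 (when the supporting inventory is provided), so not before 2013-10-22; 2013-10-26 is on or after that date.
Step 4 — must wait 15 days from 2013-10-26 (when the property is made available), so not before 2013-11-10; done 2013-11-11, after the minimum wait.
Step 5 — 15 and 47 days from 2013-11-16 (end of the 5-day response period, which began when the examination under oath is completed on 2013-11-11) are 2013-12-01 and 2014-01-02 respectively; done 2014-01-01 — within the window.
Step 6 — counting 41 days from 2014-01-06 (end of the 5-day objection period, which began when the appraisal demand is filed on 2014-01-01) gives a deadline of 2014-02-16; done 2014-01-08 — timely.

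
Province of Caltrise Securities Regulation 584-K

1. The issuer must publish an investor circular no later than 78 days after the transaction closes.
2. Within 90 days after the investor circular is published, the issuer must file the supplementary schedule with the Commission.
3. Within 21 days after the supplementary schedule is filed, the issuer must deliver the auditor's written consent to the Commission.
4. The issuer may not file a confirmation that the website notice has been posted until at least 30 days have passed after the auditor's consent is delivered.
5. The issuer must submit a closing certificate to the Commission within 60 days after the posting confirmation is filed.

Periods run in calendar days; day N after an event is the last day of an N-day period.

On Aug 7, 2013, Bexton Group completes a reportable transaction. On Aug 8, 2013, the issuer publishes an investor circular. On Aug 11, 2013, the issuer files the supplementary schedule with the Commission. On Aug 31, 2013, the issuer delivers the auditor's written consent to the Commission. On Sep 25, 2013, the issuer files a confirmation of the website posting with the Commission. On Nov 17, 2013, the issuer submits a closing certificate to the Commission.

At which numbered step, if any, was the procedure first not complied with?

Step 1 — counting 78 days from Aug 7, 2013 (when the transaction closes) gives a deadline of Oct 24, 2013; done Aug 8, 2013 — timely.
Step 2 — counting 90 days from Aug 8, 2013 (when the investor circular is published) gives a deadline of Nov 6, 2013; completed Aug 11, 2013, before the deadline.
Step 3 — counting 21 days from Aug 11, 2013 (when the supplementary schedule is filed) gives a deadline of Sep 1, 2013; Aug 31, 2013 is within that limit.
Step 4 — must wait 30 days from Aug 31, 2013 (when the auditor's consent is delivered), so not before Sep 30, 2013; Sep 25, 2013 is 5 days before the earliest permitted date.

Step 4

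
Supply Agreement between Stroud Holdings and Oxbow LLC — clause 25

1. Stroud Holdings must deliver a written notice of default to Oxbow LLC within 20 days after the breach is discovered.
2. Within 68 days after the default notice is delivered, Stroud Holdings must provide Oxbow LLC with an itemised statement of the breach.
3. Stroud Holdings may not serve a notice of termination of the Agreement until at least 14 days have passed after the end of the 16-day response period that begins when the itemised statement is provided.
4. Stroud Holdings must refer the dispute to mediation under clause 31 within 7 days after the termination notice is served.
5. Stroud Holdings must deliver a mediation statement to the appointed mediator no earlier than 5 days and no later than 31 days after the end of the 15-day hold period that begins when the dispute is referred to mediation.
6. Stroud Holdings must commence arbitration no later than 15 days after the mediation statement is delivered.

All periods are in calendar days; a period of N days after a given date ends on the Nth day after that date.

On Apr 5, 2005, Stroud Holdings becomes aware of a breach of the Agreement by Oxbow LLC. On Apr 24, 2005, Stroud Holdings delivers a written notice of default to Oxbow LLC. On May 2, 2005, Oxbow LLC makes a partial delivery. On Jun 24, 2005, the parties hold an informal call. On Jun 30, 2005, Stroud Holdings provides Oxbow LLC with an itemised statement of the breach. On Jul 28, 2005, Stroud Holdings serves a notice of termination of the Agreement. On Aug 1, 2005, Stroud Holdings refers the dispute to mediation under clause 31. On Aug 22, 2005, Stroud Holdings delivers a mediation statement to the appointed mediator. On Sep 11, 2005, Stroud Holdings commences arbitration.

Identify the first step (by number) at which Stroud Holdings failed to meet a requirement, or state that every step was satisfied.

Step 3

Step 1: 20 days after Apr 5, 2005 (when the breach is discovered) is Apr 25, 2005; Apr 24, 2005 is within that limit.
Step 2: 68 days after Apr 24, 2005 (when the default notice is delivered) is Jul 1, 2005; completed Jun 30, 2005, before the deadline.
Step 3: the earliest permitted date is 14 days after Jul 16, 2005 (end of the 16-day response period, which began when the itemised statement is provided on Jun 30, 2005), i.e. Jul 30, 2005; acted on Jul 28, 2005, 2 days prematurely.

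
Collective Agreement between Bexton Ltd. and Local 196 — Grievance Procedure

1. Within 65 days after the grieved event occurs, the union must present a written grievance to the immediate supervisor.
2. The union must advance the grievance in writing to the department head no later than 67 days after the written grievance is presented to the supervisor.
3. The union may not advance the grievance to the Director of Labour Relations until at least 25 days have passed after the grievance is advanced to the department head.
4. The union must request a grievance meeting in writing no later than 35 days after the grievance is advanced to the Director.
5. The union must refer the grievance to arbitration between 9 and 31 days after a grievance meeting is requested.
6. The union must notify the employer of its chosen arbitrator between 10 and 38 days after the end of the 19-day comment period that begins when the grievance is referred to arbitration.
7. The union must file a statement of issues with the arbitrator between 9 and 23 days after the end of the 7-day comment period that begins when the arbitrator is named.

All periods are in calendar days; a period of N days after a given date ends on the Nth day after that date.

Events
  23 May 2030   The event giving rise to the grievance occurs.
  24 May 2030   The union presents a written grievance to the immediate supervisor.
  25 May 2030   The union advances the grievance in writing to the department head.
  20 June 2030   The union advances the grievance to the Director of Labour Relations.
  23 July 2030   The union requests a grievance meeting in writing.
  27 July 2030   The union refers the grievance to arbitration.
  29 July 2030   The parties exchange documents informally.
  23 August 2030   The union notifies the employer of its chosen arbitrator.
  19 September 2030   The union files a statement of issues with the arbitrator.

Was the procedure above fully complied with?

No

(1) due by 23 May 2030 + 65 days = 27 July 2030; done 24 May 2030 — timely.
(2) due by 24 May 2030 + 67 days = 30 July 2030; 25 May 2030 is within that limit.
(3) permitted from 25 May 2030 + 25 days = 19 June 2030 onward; done 20 June 2030, after the minimum wait.
(4) due by 20 June 2030 + 35 days = 25 July 2030; 23 July 2030 is within that limit.
(5) the permitted window runs from 23 July 2030 + 9 = 1 August 2030 to 23 July 2030 + 31 = 23 August 2030; done 27 July 2030 — 5 days before the window opened.
The procedure was therefore not followed at step 5.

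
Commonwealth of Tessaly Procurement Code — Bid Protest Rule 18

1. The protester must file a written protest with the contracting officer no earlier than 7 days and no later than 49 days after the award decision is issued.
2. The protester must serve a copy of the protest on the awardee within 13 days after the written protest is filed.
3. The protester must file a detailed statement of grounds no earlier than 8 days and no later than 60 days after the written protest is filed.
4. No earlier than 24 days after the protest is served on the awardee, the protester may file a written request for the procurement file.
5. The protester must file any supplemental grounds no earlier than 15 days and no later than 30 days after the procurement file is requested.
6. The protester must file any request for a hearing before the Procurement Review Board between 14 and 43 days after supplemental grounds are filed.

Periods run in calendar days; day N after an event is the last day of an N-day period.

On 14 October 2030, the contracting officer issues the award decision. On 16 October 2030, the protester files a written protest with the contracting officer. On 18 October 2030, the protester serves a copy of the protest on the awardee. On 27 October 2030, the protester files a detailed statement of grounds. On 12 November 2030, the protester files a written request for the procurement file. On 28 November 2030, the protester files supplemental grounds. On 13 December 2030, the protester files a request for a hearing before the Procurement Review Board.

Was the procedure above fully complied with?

No

Step 1 — 7 and 49 days from 14 October 2030 (when the award decision is issued) are 21 October 2030 and 2 December 2030 respectively; done 16 October 2030 — 5 days before the window opened.
That is the first point of non-compliance.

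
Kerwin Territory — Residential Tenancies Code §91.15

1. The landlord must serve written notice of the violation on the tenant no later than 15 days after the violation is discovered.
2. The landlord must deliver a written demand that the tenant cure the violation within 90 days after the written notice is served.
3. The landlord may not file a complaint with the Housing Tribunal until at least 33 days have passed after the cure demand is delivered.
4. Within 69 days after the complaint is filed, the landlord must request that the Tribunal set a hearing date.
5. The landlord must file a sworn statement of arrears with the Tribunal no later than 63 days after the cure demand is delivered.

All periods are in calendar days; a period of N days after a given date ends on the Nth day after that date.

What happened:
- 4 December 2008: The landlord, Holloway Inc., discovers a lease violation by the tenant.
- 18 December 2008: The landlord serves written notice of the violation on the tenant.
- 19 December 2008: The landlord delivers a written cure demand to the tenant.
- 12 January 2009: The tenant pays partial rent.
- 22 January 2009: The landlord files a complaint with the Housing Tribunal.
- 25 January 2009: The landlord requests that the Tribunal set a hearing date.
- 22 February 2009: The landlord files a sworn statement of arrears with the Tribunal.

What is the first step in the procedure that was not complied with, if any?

Step 5

Step 1 — counting 15 days from 4 December 2008 (when the violation is discovered) gives a deadline of 19 December 2008; completed 18 December 2008, before the deadline.
Step 2 — counting 90 days from 18 December 2008 (when the written notice is served) gives a deadline of 18 March 2009; completed 19 December 2008, before the deadline.
Step 3 — must wait 33 days from 19 December 2008 (when the cure demand is delivered), so not before 21 January 2009; 22 January 2009 is on or after that date.
Step 4 — counting 69 days from 22 January 2009 (when the complaint is filed) gives a deadline of 1 April 2009; done 25 January 2009 — timely.
Step 5 — counting 63 days from 19 December 2008 (when the cure demand is delivered) gives a deadline of 20 February 2009; not done until 22 February 2009, 2 days after the deadline.
The procedure was therefore not followed at step 5.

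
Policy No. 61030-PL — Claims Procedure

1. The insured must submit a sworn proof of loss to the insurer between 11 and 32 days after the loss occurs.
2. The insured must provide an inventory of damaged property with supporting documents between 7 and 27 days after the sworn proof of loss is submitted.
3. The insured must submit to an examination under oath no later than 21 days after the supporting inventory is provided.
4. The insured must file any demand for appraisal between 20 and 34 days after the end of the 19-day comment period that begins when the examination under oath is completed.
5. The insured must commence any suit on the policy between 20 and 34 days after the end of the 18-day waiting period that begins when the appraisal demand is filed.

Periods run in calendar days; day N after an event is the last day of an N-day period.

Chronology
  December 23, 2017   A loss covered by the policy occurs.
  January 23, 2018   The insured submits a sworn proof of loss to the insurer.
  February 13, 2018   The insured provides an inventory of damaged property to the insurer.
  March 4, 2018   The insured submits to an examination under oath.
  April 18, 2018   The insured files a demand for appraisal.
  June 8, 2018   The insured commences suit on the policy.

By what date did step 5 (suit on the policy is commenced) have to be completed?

June 9, 2018

The appraisal demand is filed on April 18, 2018; the 18-day waiting period therefore ends May 6, 2018, and step 5 runs from that date. The window is 20–34 days after May 6, 2018; it closes on June 9, 2018.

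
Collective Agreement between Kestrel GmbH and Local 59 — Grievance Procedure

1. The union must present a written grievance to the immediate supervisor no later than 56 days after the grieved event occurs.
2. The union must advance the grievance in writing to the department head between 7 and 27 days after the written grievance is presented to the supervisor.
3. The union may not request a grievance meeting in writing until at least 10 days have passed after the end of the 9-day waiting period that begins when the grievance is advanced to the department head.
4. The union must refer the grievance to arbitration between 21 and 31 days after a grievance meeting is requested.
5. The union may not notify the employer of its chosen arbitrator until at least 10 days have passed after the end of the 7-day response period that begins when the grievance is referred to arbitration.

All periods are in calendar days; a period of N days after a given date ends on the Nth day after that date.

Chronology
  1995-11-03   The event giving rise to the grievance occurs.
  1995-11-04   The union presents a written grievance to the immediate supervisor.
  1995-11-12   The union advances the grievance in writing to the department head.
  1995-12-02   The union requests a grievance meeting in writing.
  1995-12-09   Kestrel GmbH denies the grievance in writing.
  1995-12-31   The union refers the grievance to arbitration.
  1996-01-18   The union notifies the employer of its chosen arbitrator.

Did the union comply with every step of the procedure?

(1) due by 1995-11-03 + 56 days = 1995-12-29; completed 1995-11-04, before the deadline.
(2) the permitted window runs from 1995-11-04 + 7 = 1995-11-11 to 1995-11-04 + 27 = 1995-12-01; 1995-11-12 falls inside that range.
(3) permitted from 1995-11-21 + 10 days = 1995-12-01 onward; 1995-12-02 is on or after that date.
(4) the permitted window runs from 1995-12-02 + 21 = 1995-12-23 to 1995-12-02 + 31 = 1996-01-02; done 1995-12-31, which is between those dates.
(5) permitted from 1996-01-07 + 10 days = 1996-01-17 onward; 1996-01-18 is on or after that date.

Yes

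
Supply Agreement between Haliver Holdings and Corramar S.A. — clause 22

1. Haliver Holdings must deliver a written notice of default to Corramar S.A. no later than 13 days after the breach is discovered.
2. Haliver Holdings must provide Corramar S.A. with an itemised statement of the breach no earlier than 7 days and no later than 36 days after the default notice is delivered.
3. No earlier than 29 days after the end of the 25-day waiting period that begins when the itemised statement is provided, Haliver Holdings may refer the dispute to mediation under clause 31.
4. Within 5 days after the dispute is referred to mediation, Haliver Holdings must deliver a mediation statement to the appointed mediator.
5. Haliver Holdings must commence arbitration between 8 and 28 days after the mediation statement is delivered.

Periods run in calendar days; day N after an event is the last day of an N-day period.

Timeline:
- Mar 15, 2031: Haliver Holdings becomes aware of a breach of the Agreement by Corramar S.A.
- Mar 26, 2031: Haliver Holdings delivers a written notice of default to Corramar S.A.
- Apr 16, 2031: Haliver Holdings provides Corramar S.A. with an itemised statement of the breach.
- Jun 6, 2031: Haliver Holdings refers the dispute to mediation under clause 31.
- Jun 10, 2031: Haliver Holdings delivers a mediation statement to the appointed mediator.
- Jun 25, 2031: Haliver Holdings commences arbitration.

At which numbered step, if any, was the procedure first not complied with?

Step 3

Step 1: 13 days after Mar 15, 2031 (when the breach is discovered) is Mar 28, 2031; done Mar 26, 2031 — timely.
Step 2: the window is 7–36 days after Mar 26, 2031 (when the default notice is delivered), so Apr 2, 2031 through May 1, 2031; Apr 16, 2031 falls inside that range.
Step 3: the earliest permitted date is 29 days after May 11, 2031 (end of the 25-day waiting period, which began when the itemised statement is provided on Apr 16, 2031), i.e. Jun 9, 2031; Jun 6, 2031 is 3 days before the earliest permitted date.
No need to go further; step 3 was not satisfied.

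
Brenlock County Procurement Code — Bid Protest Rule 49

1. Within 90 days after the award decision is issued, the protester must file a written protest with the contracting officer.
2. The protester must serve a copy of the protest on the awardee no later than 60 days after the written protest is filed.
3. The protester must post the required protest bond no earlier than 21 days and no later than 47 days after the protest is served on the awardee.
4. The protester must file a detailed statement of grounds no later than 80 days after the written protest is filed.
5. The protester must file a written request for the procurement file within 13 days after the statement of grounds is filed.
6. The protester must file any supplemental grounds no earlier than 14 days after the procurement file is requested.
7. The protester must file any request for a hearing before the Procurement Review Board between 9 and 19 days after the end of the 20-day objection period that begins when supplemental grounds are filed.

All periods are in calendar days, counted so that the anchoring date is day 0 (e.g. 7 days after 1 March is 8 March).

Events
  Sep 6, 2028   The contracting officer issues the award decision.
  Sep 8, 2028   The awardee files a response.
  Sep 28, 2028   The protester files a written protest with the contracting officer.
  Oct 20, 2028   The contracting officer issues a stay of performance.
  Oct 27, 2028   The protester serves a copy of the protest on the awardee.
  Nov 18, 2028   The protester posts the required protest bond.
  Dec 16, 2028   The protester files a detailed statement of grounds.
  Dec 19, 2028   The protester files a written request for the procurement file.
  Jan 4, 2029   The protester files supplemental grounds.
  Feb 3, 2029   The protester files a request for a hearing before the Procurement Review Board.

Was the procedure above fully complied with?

Step 1: 90 days after Sep 6, 2028 (when the award decision is issued) is Dec 5, 2028; Sep 28, 2028 is within that limit.
Step 2: 60 days after Sep 28, 2028 (when the written protest is filed) is Nov 27, 2028; done Oct 27, 2028 — timely.
Step 3: the window is 21–47 days after Oct 27, 2028 (when the protest is served on the awardee), so Nov 17, 2028 through Dec 13, 2028; Nov 18, 2028 falls inside that range.
Step 4: 80 days after Sep 28, 2028 (when the written protest is filed) is Dec 17, 2028; done Dec 16, 2028 — timely.
Step 5: 13 days after Dec 16, 2028 (when the statement of grounds is filed) is Dec 29, 2028; done Dec 19, 2028 — timely.
Step 6: the earliest permitted date is 14 days after Dec 19, 2028 (when the procurement file is requested), i.e. Jan 2, 2029; Jan 4, 2029 is on or after that date.
Step 7: the window is 9–19 days after Jan 24, 2029 (end of the 20-day objection period, which began when supplemental grounds are filed on Jan 4, 2029), so Feb 2, 2029 through Feb 12, 2029; Feb 3, 2029 falls inside that range.

Yes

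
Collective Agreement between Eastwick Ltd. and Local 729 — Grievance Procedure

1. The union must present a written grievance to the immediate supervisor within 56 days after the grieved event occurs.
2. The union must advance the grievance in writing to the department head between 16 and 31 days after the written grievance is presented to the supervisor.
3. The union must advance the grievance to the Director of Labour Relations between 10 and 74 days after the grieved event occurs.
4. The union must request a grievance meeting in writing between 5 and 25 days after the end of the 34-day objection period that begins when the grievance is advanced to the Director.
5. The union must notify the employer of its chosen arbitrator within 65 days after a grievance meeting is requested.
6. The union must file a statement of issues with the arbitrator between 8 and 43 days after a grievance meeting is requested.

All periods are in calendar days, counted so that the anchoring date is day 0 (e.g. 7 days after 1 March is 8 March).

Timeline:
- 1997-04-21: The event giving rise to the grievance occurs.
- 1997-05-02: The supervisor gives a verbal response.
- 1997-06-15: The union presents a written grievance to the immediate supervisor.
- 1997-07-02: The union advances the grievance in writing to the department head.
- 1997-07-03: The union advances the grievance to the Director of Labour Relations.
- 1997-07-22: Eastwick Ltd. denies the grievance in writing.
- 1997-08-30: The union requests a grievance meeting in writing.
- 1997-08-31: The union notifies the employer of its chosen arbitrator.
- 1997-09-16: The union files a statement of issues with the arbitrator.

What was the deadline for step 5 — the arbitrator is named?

Step 5 runs from 1997-08-30, when a grievance meeting is requested. 65 days after 1997-08-30 is 1997-11-03.

1997-11-03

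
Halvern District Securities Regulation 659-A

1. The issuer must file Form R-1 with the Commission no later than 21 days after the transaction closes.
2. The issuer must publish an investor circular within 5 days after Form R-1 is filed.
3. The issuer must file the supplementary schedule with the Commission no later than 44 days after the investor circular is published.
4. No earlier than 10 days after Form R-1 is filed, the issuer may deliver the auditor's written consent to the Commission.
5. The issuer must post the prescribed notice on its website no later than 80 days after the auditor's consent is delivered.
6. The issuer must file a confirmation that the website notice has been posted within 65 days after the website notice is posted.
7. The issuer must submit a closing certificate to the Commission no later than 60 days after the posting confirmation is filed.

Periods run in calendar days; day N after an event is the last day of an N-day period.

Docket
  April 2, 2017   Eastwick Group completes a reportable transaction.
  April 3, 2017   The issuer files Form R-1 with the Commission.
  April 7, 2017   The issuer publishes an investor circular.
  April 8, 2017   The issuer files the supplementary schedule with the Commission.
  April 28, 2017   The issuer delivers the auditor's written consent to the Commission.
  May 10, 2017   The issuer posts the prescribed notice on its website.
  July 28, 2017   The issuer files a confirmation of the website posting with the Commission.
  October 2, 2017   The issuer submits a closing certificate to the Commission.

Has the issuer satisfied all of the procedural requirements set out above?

No

(1) due by April 2, 2017 + 21 days = April 23, 2017; April 3, 2017 is within that limit.
(2) due by April 3, 2017 + 5 days = April 8, 2017; April 7, 2017 is within that limit.
(3) due by April 7, 2017 + 44 days = May 21, 2017; April 8, 2017 is within that limit.
(4) permitted from April 3, 2017 + 10 days = April 13, 2017 onward; done April 28, 2017, after the minimum wait.
(5) due by April 28, 2017 + 80 days = July 17, 2017; May 10, 2017 is within that limit.
(6) due by May 10, 2017 + 65 days = July 14, 2017; done July 28, 2017 — 14 days late.
The procedure was therefore not followed at step 6.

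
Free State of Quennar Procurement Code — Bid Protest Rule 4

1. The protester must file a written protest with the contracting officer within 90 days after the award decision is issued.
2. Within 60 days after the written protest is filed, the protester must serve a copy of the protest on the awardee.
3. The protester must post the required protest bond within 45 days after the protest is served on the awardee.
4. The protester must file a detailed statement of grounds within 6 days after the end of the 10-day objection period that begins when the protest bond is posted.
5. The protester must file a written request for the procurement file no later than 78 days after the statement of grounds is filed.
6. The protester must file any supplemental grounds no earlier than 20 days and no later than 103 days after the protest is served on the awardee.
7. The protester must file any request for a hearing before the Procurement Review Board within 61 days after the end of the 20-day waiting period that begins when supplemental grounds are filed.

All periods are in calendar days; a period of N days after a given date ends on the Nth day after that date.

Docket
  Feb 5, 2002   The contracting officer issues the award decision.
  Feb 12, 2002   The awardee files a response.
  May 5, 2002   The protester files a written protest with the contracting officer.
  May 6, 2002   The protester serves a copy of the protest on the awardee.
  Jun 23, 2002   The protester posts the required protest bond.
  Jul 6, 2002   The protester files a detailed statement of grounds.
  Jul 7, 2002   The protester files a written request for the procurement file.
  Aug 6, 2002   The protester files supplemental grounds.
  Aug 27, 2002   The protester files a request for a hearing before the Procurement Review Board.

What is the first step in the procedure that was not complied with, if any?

Step 3

Step 1: 90 days after Feb 5, 2002 (when the award decision is issued) is May 6, 2002; May 5, 2002 is within that limit.
Step 2: 60 days after May 5, 2002 (when the written protest is filed) is Jul 4, 2002; May 6, 2002 is within that limit.
Step 3: 45 days after May 6, 2002 (when the protest is served on the awardee) is Jun 20, 2002; done Jun 23, 2002 — 3 days late.
The procedure was therefore not followed at step 3.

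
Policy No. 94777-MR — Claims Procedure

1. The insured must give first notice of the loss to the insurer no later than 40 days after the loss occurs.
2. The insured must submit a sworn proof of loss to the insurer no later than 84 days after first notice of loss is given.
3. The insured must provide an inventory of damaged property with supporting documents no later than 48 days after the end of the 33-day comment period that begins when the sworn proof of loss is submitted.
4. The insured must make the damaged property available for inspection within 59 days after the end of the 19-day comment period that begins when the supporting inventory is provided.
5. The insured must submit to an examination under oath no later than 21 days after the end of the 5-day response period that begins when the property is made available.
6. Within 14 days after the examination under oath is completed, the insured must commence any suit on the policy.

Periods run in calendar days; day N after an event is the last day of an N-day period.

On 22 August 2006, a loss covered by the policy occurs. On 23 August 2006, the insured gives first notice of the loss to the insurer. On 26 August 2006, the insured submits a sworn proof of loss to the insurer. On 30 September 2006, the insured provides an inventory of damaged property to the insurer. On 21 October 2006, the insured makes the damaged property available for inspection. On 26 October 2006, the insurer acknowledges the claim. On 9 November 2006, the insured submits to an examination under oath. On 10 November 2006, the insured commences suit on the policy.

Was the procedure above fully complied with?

(1) due by 22 August 2006 + 40 days = 1 October 2006; completed 23 August 2006, before the deadline.
(2) due by 23 August 2006 + 84 days = 15 November 2006; done 26 August 2006 — timely.
(3) due by 28 September 2006 + 48 days = 15 November 2006; completed 30 September 2006, before the deadline.
(4) due by 19 October 2006 + 59 days = 17 December 2006; completed 21 October 2006, before the deadline.
(5) due by 26 October 2006 + 21 days = 16 November 2006; 9 November 2006 is within that limit.
(6) due by 9 November 2006 + 14 days = 23 November 2006; 10 November 2006 is within that limit.

Yes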